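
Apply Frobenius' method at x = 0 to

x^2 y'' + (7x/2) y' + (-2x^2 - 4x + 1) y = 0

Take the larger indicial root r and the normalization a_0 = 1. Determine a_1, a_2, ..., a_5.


Write in Frobenius form y'' + (p(x)/x) y' + (q(x)/x^2) y = 0:
  p(x) = 7/2,  q(x) = -2x^2 - 4x + 1.
Indicial equation: r(r-1) + (7/2) r + (1) = 0 -> roots r_1 = -1/2, r_2 = -2.
Take r = r_1 = -1/2. Let y(x) = x^r sum_{n>=0} a_n x^n with a_0 = 1.
Substitute y = x^r sum a_n x^n and match x^{r+n}. The recurrence is
  D(n) a_n - 4 a_{n-1} - 2 a_{n-2} = 0,  where D(n) = (r+n)(r+n-1) + (7/2)(r+n) + (1).
  a_n = [4 a_{n-1} + 2 a_{n-2}] / D(n).
Since the indicial polynomial factors as (r - r_1)(r - r_2), D(n) = (r_1 + n - r_1)(r_1 + n - r_2) = n(n + 3/2).
Evaluating step by step (a_0 = 1):
  n = 1: D(1) = 1(1 + 3/2) = 5/2; numerator = 4(1) = 4; a_1 = (4)/(5/2) = 8/5
  n = 2: D(2) = 2(2 + 3/2) = 7; numerator = 4(8/5) + 2(1) = 42/5; a_2 = (42/5)/(7) = 6/5
  n = 3: D(3) = 3(3 + 3/2) = 27/2; numerator = 4(6/5) + 2(8/5) = 8; a_3 = (8)/(27/2) = 16/27
  n = 4: D(4) = 4(4 + 3/2) = 22; numerator = 4(16/27) + 2(6/5) = 644/135; a_4 = (644/135)/(22) = 322/1485
  n = 5: D(5) = 5(5 + 3/2) = 65/2; numerator = 4(322/1485) + 2(16/27) = 1016/495; a_5 = (1016/495)/(65/2) = 2032/32175

r = -1/2; a_0 = 1; a_1 = 8/5; a_2 = 6/5; a_3 = 16/27; a_4 = 322/1485; a_5 = 2032/32175


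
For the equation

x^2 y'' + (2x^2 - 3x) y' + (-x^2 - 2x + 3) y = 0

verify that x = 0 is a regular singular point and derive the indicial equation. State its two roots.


Divide by x^2 to reach normal form y'' + P_1(x) y' + P_2(x) y = 0 with P_1(x) = 2 - 3/x and P_2(x) = -1 - 2/x + 3/x^2.
x = 0 is a singular point because the y'-coefficient 2 - 3/x has a pole at x = 0 and the y-coefficient -1 - 2/x + 3/x^2 has a pole at x = 0.
It is a regular singular point because x P_1(x) = p(x) = 2x - 3 and x^2 P_2(x) = q(x) = -x^2 - 2x + 3 are polynomials, hence analytic at x = 0.
p(0) = -3,  q(0) = 3.
Indicial equation: r(r-1) + p(0) r + q(0) = 0, i.e. r^2 + (p(0) - 1) r + q(0) = 0, i.e. r^2 - 4 r + 3 = 0.
Discriminant: (-4)^2 - 4(3) = 4, so r = (4 ± 2)/2.
Solving: r_1 = 3, r_2 = 1.

indicial: r^2 - 4 r + 3 = 0; roots r_1 = 3, r_2 = 1


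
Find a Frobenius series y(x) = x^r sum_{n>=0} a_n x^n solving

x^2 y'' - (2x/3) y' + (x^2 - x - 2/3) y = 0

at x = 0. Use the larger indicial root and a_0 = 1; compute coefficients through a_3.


Write in Frobenius form y'' + (p(x)/x) y' + (q(x)/x^2) y = 0:
  p(x) = -2/3,  q(x) = x^2 - x - 2/3.
Indicial equation: r(r-1) + (-2/3) r + (-2/3) = 0 -> roots r_1 = 2, r_2 = -1/3.
Take r = r_1 = 2. Let y(x) = x^r sum_{n>=0} a_n x^n with a_0 = 1.
Substitute y = x^r sum a_n x^n and match x^{r+n}. The recurrence is
  D(n) a_n - 1 a_{n-1} + 1 a_{n-2} = 0,  where D(n) = (r+n)(r+n-1) + (-2/3)(r+n) + (-2/3).
  a_n = [1 a_{n-1} - 1 a_{n-2}] / D(n).
Since the indicial polynomial factors as (r - r_1)(r - r_2), D(n) = (r_1 + n - r_1)(r_1 + n - r_2) = n(n + 7/3).
Evaluating step by step (a_0 = 1):
  n = 1: D(1) = 1(1 + 7/3) = 10/3; numerator = 1(1) = 1; a_1 = (1)/(10/3) = 3/10
  n = 2: D(2) = 2(2 + 7/3) = 26/3; numerator = 1(3/10) - 1(1) = -7/10; a_2 = (-7/10)/(26/3) = -21/260
  n = 3: D(3) = 3(3 + 7/3) = 16; numerator = 1(-21/260) - 1(3/10) = -99/260; a_3 = (-99/260)/(16) = -99/4160

r = 2; a_0 = 1; a_1 = 3/10; a_2 = -21/260; a_3 = -99/4160


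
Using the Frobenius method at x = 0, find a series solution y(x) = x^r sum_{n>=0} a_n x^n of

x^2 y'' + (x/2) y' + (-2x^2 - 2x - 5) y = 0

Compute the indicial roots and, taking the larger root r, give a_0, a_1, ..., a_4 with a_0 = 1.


Write in Frobenius form y'' + (p(x)/x) y' + (q(x)/x^2) y = 0:
  p(x) = 1/2,  q(x) = -2x^2 - 2x - 5.
Indicial equation: r(r-1) + (1/2) r + (-5) = 0 -> roots r_1 = 5/2, r_2 = -2.
Take r = r_1 = 5/2. Let y(x) = x^r sum_{n>=0} a_n x^n with a_0 = 1.
Substitute y = x^r sum a_n x^n and match x^{r+n}. The recurrence is
  D(n) a_n - 2 a_{n-1} - 2 a_{n-2} = 0,  where D(n) = (r+n)(r+n-1) + (1/2)(r+n) + (-5).
  a_n = [2 a_{n-1} + 2 a_{n-2}] / D(n).
Since the indicial polynomial factors as (r - r_1)(r - r_2), D(n) = (r_1 + n - r_1)(r_1 + n - r_2) = n(n + 9/2).
Evaluating step by step (a_0 = 1):
  n = 1: D(1) = 1(1 + 9/2) = 11/2; numerator = 2(1) = 2; a_1 = (2)/(11/2) = 4/11
  n = 2: D(2) = 2(2 + 9/2) = 13; numerator = 2(4/11) + 2(1) = 30/11; a_2 = (30/11)/(13) = 30/143
  n = 3: D(3) = 3(3 + 9/2) = 45/2; numerator = 2(30/143) + 2(4/11) = 164/143; a_3 = (164/143)/(45/2) = 328/6435
  n = 4: D(4) = 4(4 + 9/2) = 34; numerator = 2(328/6435) + 2(30/143) = 3356/6435; a_4 = (3356/6435)/(34) = 1678/109395

r = 5/2; a_0 = 1; a_1 = 4/11; a_2 = 30/143; a_3 = 328/6435; a_4 = 1678/109395


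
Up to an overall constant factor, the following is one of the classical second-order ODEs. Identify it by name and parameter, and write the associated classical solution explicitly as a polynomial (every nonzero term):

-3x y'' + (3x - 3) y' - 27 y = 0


All three coefficients share the factor -3; dividing through by -3 gives  x y'' + (1 - x) y' + 9 y = 0.
This matches the Laguerre equation x y'' + (1 - x) y' + n y = 0 with n = 9; the polynomial solution is L_9(x).
With y = sum_k a_k x^k, matching x^k gives (k+1)k a_{k+1} + (k+1) a_{k+1} - k a_k + n a_k = 0, i.e. (k+1)^2 a_{k+1} = (k - n) a_k = (k - 9) a_k. The right side vanishes at k = 9, so the series terminates at degree 9.
Standard normalization L_n(0) = 1 gives a_0 = 1. Work upward with a_{k+1} = (k - 9) a_k / (k+1)^2:
  a_1 = (0 - 9)(1) / 1^2 = -9/1 = -9
  a_2 = (1 - 9)(-9) / 2^2 = 72/4 = 18
  a_3 = (2 - 9)(18) / 3^2 = -126/9 = -14
  a_4 = (3 - 9)(-14) / 4^2 = 84/16 = 21/4
  a_5 = (4 - 9)(21/4) / 5^2 = (-105/4)/25 = -21/20
  a_6 = (5 - 9)(-21/20) / 6^2 = (21/5)/36 = 7/60
  a_7 = (6 - 9)(7/60) / 7^2 = (-7/20)/49 = -1/140
  a_8 = (7 - 9)(-1/140) / 8^2 = (1/70)/64 = 1/4480
  a_9 = (8 - 9)(1/4480) / 9^2 = (-1/4480)/81 = -1/362880
Hence L_9(x) = -x^9/362880 + x^8/4480 - x^7/140 + 7 x^6/60 - 21 x^5/20 + 21 x^4/4 - 14 x^3 + 18 x^2 - 9 x + 1.

L_9(x); series = -x^9/362880 + x^8/4480 - x^7/140 + 7 x^6/60 - 21 x^5/20 + 21 x^4/4 - 14 x^3 + 18 x^2 - 9 x + 1


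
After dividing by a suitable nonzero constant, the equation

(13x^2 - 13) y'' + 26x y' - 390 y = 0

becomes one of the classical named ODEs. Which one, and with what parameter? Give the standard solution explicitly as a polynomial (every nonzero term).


All three coefficients share the factor -13; dividing through by -13 gives  (1 - x^2) y'' - 2x y' + 30 y = 0.
This matches the Legendre equation (1 - x^2) y'' - 2x y' + n(n+1) y = 0 (note the -2x y' term) with n(n+1) = 30, so n = 5; the polynomial solution is P_5(x).
With y = sum_k a_k x^k, matching x^k gives (k+2)(k+1) a_{k+2} = [k(k+1) - n(n+1)] a_k = (k - 5)(k + 6) a_k. The right side vanishes at k = 5, so the series with the parity of 5 terminates at degree 5.
Standard normalization (P_n(1) = 1): leading coefficient (2n)!/(2^n (n!)^2) = 3628800/(32*14400) = 63/8, so a_5 = 63/8. Work downward with a_k = (k+1)(k+2) a_{k+2} / ((k - 5)(k + 6)):
  a_3 = (4)(5)(63/8) / ((3 - 5)(3 + 6)) = (315/2)/(-18) = -35/4
  a_1 = (2)(3)(-35/4) / ((1 - 5)(1 + 6)) = (-105/2)/(-28) = 15/8
Hence P_5(x) = 63 x^5/8 - 35 x^3/4 + 15 x/8.

P_5(x); series = 63 x^5/8 - 35 x^3/4 + 15 x/8


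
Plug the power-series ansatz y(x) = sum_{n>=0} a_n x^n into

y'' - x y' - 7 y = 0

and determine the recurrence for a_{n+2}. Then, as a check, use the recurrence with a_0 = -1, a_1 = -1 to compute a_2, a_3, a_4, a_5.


Substitute y = sum_n a_n x^n.
y''(x) has coefficient (n+2)(n+1) a_{n+2} at x^n;
-x y'(x) has coefficient -n a_n at x^n (shift);
-7 y(x) has coefficient -7 a_n at x^n.
Matching x^n: (n+2)(n+1) a_{n+2} + (-n - 7) a_n = 0.
Thus a_{n+2} = (n + 7) / ((n+1)(n+2)) * a_n.

Check with a_0 = -1, a_1 = -1 (apply the recurrence for n = 0, 1, 2, 3): a_0 = -1, a_1 = -1, a_2 = -7/2, a_3 = -4/3, a_4 = -21/8, a_5 = -2/3.

a_(n+2) = (n + 7) / ((n+1)(n+2)) * a_n; check: a_0 = -1, a_1 = -1, a_2 = -7/2, a_3 = -4/3, a_4 = -21/8, a_5 = -2/3


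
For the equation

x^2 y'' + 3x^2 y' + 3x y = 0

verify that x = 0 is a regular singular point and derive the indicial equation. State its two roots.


Divide by x^2 to reach normal form y'' + P_1(x) y' + P_2(x) y = 0 with P_1(x) = 3 and P_2(x) = 3/x.
x = 0 is a singular point because the y-coefficient 3/x has a pole at x = 0.
It is a regular singular point because x P_1(x) = p(x) = 3x and x^2 P_2(x) = q(x) = 3x are polynomials, hence analytic at x = 0.
p(0) = 0,  q(0) = 0.
Indicial equation: r(r-1) + p(0) r + q(0) = 0, i.e. r^2 + (p(0) - 1) r + q(0) = 0, i.e. r^2 - 1 r = 0.
Discriminant: (-1)^2 - 4(0) = 1, so r = (1 ± 1)/2.
Solving: r_1 = 1, r_2 = 0.

indicial: r^2 - 1 r = 0; roots r_1 = 1, r_2 = 0


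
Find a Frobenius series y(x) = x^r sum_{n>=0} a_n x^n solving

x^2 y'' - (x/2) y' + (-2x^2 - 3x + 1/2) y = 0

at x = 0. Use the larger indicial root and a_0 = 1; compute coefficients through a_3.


Write in Frobenius form y'' + (p(x)/x) y' + (q(x)/x^2) y = 0:
  p(x) = -1/2,  q(x) = -2x^2 - 3x + 1/2.
Indicial equation: r(r-1) + (-1/2) r + (1/2) = 0 -> roots r_1 = 1, r_2 = 1/2.
Take r = r_1 = 1. Let y(x) = x^r sum_{n>=0} a_n x^n with a_0 = 1.
Substitute y = x^r sum a_n x^n and match x^{r+n}. The recurrence is
  D(n) a_n - 3 a_{n-1} - 2 a_{n-2} = 0,  where D(n) = (r+n)(r+n-1) + (-1/2)(r+n) + (1/2).
  a_n = [3 a_{n-1} + 2 a_{n-2}] / D(n).
Since the indicial polynomial factors as (r - r_1)(r - r_2), D(n) = (r_1 + n - r_1)(r_1 + n - r_2) = n(n + 1/2).
Evaluating step by step (a_0 = 1):
  n = 1: D(1) = 1(1 + 1/2) = 3/2; numerator = 3(1) = 3; a_1 = (3)/(3/2) = 2
  n = 2: D(2) = 2(2 + 1/2) = 5; numerator = 3(2) + 2(1) = 8; a_2 = (8)/(5) = 8/5
  n = 3: D(3) = 3(3 + 1/2) = 21/2; numerator = 3(8/5) + 2(2) = 44/5; a_3 = (44/5)/(21/2) = 88/105

r = 1; a_0 = 1; a_1 = 2; a_2 = 8/5; a_3 = 88/105


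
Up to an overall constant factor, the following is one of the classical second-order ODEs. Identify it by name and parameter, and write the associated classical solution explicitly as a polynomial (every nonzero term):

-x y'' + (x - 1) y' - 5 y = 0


All three coefficients share the factor -1; dividing through by -1 gives  x y'' + (1 - x) y' + 5 y = 0.
This matches the Laguerre equation x y'' + (1 - x) y' + n y = 0 with n = 5; the polynomial solution is L_5(x).
With y = sum_k a_k x^k, matching x^k gives (k+1)k a_{k+1} + (k+1) a_{k+1} - k a_k + n a_k = 0, i.e. (k+1)^2 a_{k+1} = (k - n) a_k = (k - 5) a_k. The right side vanishes at k = 5, so the series terminates at degree 5.
Standard normalization L_n(0) = 1 gives a_0 = 1. Work upward with a_{k+1} = (k - 5) a_k / (k+1)^2:
  a_1 = (0 - 5)(1) / 1^2 = -5/1 = -5
  a_2 = (1 - 5)(-5) / 2^2 = 20/4 = 5
  a_3 = (2 - 5)(5) / 3^2 = -15/9 = -5/3
  a_4 = (3 - 5)(-5/3) / 4^2 = (10/3)/16 = 5/24
  a_5 = (4 - 5)(5/24) / 5^2 = (-5/24)/25 = -1/120
Hence L_5(x) = -x^5/120 + 5 x^4/24 - 5 x^3/3 + 5 x^2 - 5 x + 1.

L_5(x); series = -x^5/120 + 5 x^4/24 - 5 x^3/3 + 5 x^2 - 5 x + 1


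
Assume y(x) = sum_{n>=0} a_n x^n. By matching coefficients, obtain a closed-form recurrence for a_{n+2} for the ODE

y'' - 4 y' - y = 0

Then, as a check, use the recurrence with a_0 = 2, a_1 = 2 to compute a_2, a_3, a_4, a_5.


Substitute y = sum_n a_n x^n.
y''(x) has coefficient (n+2)(n+1) a_{n+2} at x^n;
-4 y'(x) has coefficient -4 (n+1) a_{n+1} at x^n;
-y(x) has coefficient -1 a_n at x^n.
Matching x^n: (n+2)(n+1) a_{n+2} - 4 (n+1) a_{n+1} - 1 a_n = 0.
Thus a_{n+2} = [4 (n+1) a_{n+1} + 1 a_n] / ((n+1)(n+2)).

Check with a_0 = 2, a_1 = 2 (apply the recurrence for n = 0, 1, 2, 3): a_0 = 2, a_1 = 2, a_2 = 5, a_3 = 7, a_4 = 89/12, a_5 = 377/60.

a_(n+2) = [4 (n+1) a_(n+1) + 1 a_n] / ((n+1)(n+2)); check: a_0 = 2, a_1 = 2, a_2 = 5, a_3 = 7, a_4 = 89/12, a_5 = 377/60


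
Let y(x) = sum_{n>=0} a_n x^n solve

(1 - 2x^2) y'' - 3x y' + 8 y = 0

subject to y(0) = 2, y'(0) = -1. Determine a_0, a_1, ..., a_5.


Ansatz: y(x) = sum_{n>=0} a_n x^n, so y'(x) = sum_{n>=1} n a_n x^(n-1) and y''(x) = sum_{n>=2} n(n-1) a_n x^(n-2).
Substitute into P(x) y'' + Q(x) y' + R(x) y = 0 with P(x) = 1 - 2x^2, Q(x) = -3x, R(x) = 8, and match powers of x.
Initial conditions: a_0 = 2, a_1 = -1.
Setting the coefficient of each power of x to zero and solving order by order (substituting the coefficients already found):
  x^0: 2 a_2 + 8 a_0 = 0  ->  2 a_2 = -8 a_0 = -16  ->  a_2 = -8
  x^1: 6 a_3 + 5 a_1 = 0  ->  6 a_3 = -5 a_1 = 5  ->  a_3 = 5/6
  x^2: 12 a_4 - 2 a_2 = 0  ->  12 a_4 = 2 a_2 = -16  ->  a_4 = -4/3
  x^3: 20 a_5 - 13 a_3 = 0  ->  20 a_5 = 13 a_3 = 65/6  ->  a_5 = 13/24
Truncated series: y(x) = 2 - x - 8 x^2 + (5/6) x^3 - (4/3) x^4 + (13/24) x^5 + O(x^6).

a_0 = 2; a_1 = -1; a_2 = -8; a_3 = 5/6; a_4 = -4/3; a_5 = 13/24


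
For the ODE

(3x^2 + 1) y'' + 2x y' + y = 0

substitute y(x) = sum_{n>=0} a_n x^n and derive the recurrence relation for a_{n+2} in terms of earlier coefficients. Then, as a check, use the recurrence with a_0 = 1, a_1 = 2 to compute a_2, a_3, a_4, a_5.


Substitute y = sum_n a_n x^n.
(1 + 3 x^2) y'' contributes (n+2)(n+1) a_{n+2} + 3 n(n-1) a_n at x^n.
2 x y'(x) contributes 2 n a_n at x^n.
y(x) contributes 1 a_n at x^n.
Matching x^n: (n+2)(n+1) a_{n+2} + (3 n(n-1) + 2 n + 1) a_n = 0.
Thus a_{n+2} = (-3 n(n-1) - 2 n - 1) / ((n+1)(n+2)) * a_n.

Check with a_0 = 1, a_1 = 2 (apply the recurrence for n = 0, 1, 2, 3): a_0 = 1, a_1 = 2, a_2 = -1/2, a_3 = -1, a_4 = 11/24, a_5 = 5/4.

a_(n+2) = (-3 n(n-1) - 2 n - 1) / ((n+1)(n+2)) * a_n; check: a_0 = 1, a_1 = 2, a_2 = -1/2, a_3 = -1, a_4 = 11/24, a_5 = 5/4


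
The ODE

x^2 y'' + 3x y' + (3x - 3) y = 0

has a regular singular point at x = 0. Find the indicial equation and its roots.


Divide by x^2 to reach normal form y'' + P_1(x) y' + P_2(x) y = 0 with P_1(x) = 3/x and P_2(x) = 3/x - 3/x^2.
x = 0 is a singular point because the y'-coefficient 3/x has a pole at x = 0 and the y-coefficient 3/x - 3/x^2 has a pole at x = 0.
It is a regular singular point because x P_1(x) = p(x) = 3 and x^2 P_2(x) = q(x) = 3x - 3 are polynomials, hence analytic at x = 0.
p(0) = 3,  q(0) = -3.
Indicial equation: r(r-1) + p(0) r + q(0) = 0, i.e. r^2 + (p(0) - 1) r + q(0) = 0, i.e. r^2 + 2 r - 3 = 0.
Discriminant: (2)^2 - 4(-3) = 16, so r = (-2 ± 4)/2.
Solving: r_1 = 1, r_2 = -3.

indicial: r^2 + 2 r - 3 = 0; roots r_1 = 1, r_2 = -3


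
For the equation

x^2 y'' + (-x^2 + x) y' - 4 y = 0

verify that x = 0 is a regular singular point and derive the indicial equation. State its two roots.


Divide by x^2 to reach normal form y'' + P_1(x) y' + P_2(x) y = 0 with P_1(x) = -1 + 1/x and P_2(x) = -4/x^2.
x = 0 is a singular point because the y'-coefficient -1 + 1/x has a pole at x = 0 and the y-coefficient -4/x^2 has a pole at x = 0.
It is a regular singular point because x P_1(x) = p(x) = 1 - x and x^2 P_2(x) = q(x) = -4 are polynomials, hence analytic at x = 0.
p(0) = 1,  q(0) = -4.
Indicial equation: r(r-1) + p(0) r + q(0) = 0, i.e. r^2 + (p(0) - 1) r + q(0) = 0, i.e. r^2 - 4 = 0.
Discriminant: (0)^2 - 4(-4) = 16, so r = (0 ± 4)/2.
Solving: r_1 = 2, r_2 = -2.

indicial: r^2 - 4 = 0; roots r_1 = 2, r_2 = -2


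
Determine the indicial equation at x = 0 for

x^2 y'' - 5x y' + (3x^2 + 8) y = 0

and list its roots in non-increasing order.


Divide by x^2 to reach normal form y'' + P_1(x) y' + P_2(x) y = 0 with P_1(x) = -5/x and P_2(x) = 3 + 8/x^2.
x = 0 is a singular point because the y'-coefficient -5/x has a pole at x = 0 and the y-coefficient 3 + 8/x^2 has a pole at x = 0.
It is a regular singular point because x P_1(x) = p(x) = -5 and x^2 P_2(x) = q(x) = 3x^2 + 8 are polynomials, hence analytic at x = 0.
p(0) = -5,  q(0) = 8.
Indicial equation: r(r-1) + p(0) r + q(0) = 0, i.e. r^2 + (p(0) - 1) r + q(0) = 0, i.e. r^2 - 6 r + 8 = 0.
Discriminant: (-6)^2 - 4(8) = 4, so r = (6 ± 2)/2.
Solving: r_1 = 4, r_2 = 2.

indicial: r^2 - 6 r + 8 = 0; roots r_1 = 4, r_2 = 2


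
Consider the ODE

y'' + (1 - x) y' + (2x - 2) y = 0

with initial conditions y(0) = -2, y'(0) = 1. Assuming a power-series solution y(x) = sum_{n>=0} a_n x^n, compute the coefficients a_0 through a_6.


Ansatz: y(x) = sum_{n>=0} a_n x^n, so y'(x) = sum_{n>=1} n a_n x^(n-1) and y''(x) = sum_{n>=2} n(n-1) a_n x^(n-2).
Substitute into P(x) y'' + Q(x) y' + R(x) y = 0 with P(x) = 1, Q(x) = 1 - x, R(x) = 2x - 2, and match powers of x.
Initial conditions: a_0 = -2, a_1 = 1.
Setting the coefficient of each power of x to zero and solving order by order (substituting the coefficients already found):
  x^0: 2 a_2 + a_1 - 2 a_0 = 0  ->  2 a_2 = -a_1 + 2 a_0 = -5  ->  a_2 = -5/2
  x^1: 6 a_3 + 2 a_2 - 3 a_1 + 2 a_0 = 0  ->  6 a_3 = -2 a_2 + 3 a_1 - 2 a_0 = 12  ->  a_3 = 2
  x^2: 12 a_4 + 3 a_3 - 4 a_2 + 2 a_1 = 0  ->  12 a_4 = -3 a_3 + 4 a_2 - 2 a_1 = -18  ->  a_4 = -3/2
  x^3: 20 a_5 + 4 a_4 - 5 a_3 + 2 a_2 = 0  ->  20 a_5 = -4 a_4 + 5 a_3 - 2 a_2 = 21  ->  a_5 = 21/20
  x^4: 30 a_6 + 5 a_5 - 6 a_4 + 2 a_3 = 0  ->  30 a_6 = -5 a_5 + 6 a_4 - 2 a_3 = -73/4  ->  a_6 = -73/120
Truncated series: y(x) = -2 + x - (5/2) x^2 + 2 x^3 - (3/2) x^4 + (21/20) x^5 - (73/120) x^6 + O(x^7).

a_0 = -2; a_1 = 1; a_2 = -5/2; a_3 = 2; a_4 = -3/2; a_5 = 21/20; a_6 = -73/120


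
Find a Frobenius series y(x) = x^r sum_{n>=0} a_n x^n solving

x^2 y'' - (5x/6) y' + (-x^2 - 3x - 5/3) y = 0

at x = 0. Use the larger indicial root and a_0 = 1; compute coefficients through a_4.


Write in Frobenius form y'' + (p(x)/x) y' + (q(x)/x^2) y = 0:
  p(x) = -5/6,  q(x) = -x^2 - 3x - 5/3.
Indicial equation: r(r-1) + (-5/6) r + (-5/3) = 0 -> roots r_1 = 5/2, r_2 = -2/3.
Take r = r_1 = 5/2. Let y(x) = x^r sum_{n>=0} a_n x^n with a_0 = 1.
Substitute y = x^r sum a_n x^n and match x^{r+n}. The recurrence is
  D(n) a_n - 3 a_{n-1} - 1 a_{n-2} = 0,  where D(n) = (r+n)(r+n-1) + (-5/6)(r+n) + (-5/3).
  a_n = [3 a_{n-1} + 1 a_{n-2}] / D(n).
Since the indicial polynomial factors as (r - r_1)(r - r_2), D(n) = (r_1 + n - r_1)(r_1 + n - r_2) = n(n + 19/6).
Evaluating step by step (a_0 = 1):
  n = 1: D(1) = 1(1 + 19/6) = 25/6; numerator = 3(1) = 3; a_1 = (3)/(25/6) = 18/25
  n = 2: D(2) = 2(2 + 19/6) = 31/3; numerator = 3(18/25) + 1(1) = 79/25; a_2 = (79/25)/(31/3) = 237/775
  n = 3: D(3) = 3(3 + 19/6) = 37/2; numerator = 3(237/775) + 1(18/25) = 1269/775; a_3 = (1269/775)/(37/2) = 2538/28675
  n = 4: D(4) = 4(4 + 19/6) = 86/3; numerator = 3(2538/28675) + 1(237/775) = 16383/28675; a_4 = (16383/28675)/(86/3) = 1143/57350

r = 5/2; a_0 = 1; a_1 = 18/25; a_2 = 237/775; a_3 = 2538/28675; a_4 = 1143/57350


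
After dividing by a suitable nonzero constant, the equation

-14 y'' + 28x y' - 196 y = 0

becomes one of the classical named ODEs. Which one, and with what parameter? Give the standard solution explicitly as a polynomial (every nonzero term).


All three coefficients share the factor -14; dividing through by -14 gives  y'' - 2x y' + 14 y = 0.
This matches the Hermite equation y'' - 2x y' + 2n y = 0 with 2n = 14, so n = 7; the polynomial solution is H_7(x).
With y = sum_k a_k x^k, matching x^k gives (k+2)(k+1) a_{k+2} = 2(k - n) a_k = 2(k - 7) a_k. The right side vanishes at k = 7, so the series with the parity of 7 terminates at degree 7.
Standard normalization: leading coefficient of H_n is 2^n, so a_7 = 2^7 = 128. Work downward with a_k = (k+1)(k+2) a_{k+2} / (2(k - n)):
  a_5 = (6)(7)(128) / (2(5 - 7)) = 5376/(-4) = -1344
  a_3 = (4)(5)(-1344) / (2(3 - 7)) = -26880/(-8) = 3360
  a_1 = (2)(3)(3360) / (2(1 - 7)) = 20160/(-12) = -1680
Hence H_7(x) = 128 x^7 - 1344 x^5 + 3360 x^3 - 1680 x.

H_7(x); series = 128 x^7 - 1344 x^5 + 3360 x^3 - 1680 x


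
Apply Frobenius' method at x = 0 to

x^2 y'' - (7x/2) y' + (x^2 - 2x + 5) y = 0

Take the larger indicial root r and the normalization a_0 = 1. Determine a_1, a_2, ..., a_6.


Write in Frobenius form y'' + (p(x)/x) y' + (q(x)/x^2) y = 0:
  p(x) = -7/2,  q(x) = x^2 - 2x + 5.
Indicial equation: r(r-1) + (-7/2) r + (5) = 0 -> roots r_1 = 5/2, r_2 = 2.
Take r = r_1 = 5/2. Let y(x) = x^r sum_{n>=0} a_n x^n with a_0 = 1.
Substitute y = x^r sum a_n x^n and match x^{r+n}. The recurrence is
  D(n) a_n - 2 a_{n-1} + 1 a_{n-2} = 0,  where D(n) = (r+n)(r+n-1) + (-7/2)(r+n) + (5).
  a_n = [2 a_{n-1} - 1 a_{n-2}] / D(n).
Since the indicial polynomial factors as (r - r_1)(r - r_2), D(n) = (r_1 + n - r_1)(r_1 + n - r_2) = n(n + 1/2).
Evaluating step by step (a_0 = 1):
  n = 1: D(1) = 1(1 + 1/2) = 3/2; numerator = 2(1) = 2; a_1 = (2)/(3/2) = 4/3
  n = 2: D(2) = 2(2 + 1/2) = 5; numerator = 2(4/3) - 1(1) = 5/3; a_2 = (5/3)/(5) = 1/3
  n = 3: D(3) = 3(3 + 1/2) = 21/2; numerator = 2(1/3) - 1(4/3) = -2/3; a_3 = (-2/3)/(21/2) = -4/63
  n = 4: D(4) = 4(4 + 1/2) = 18; numerator = 2(-4/63) - 1(1/3) = -29/63; a_4 = (-29/63)/(18) = -29/1134
  n = 5: D(5) = 5(5 + 1/2) = 55/2; numerator = 2(-29/1134) - 1(-4/63) = 1/81; a_5 = (1/81)/(55/2) = 2/4455
  n = 6: D(6) = 6(6 + 1/2) = 39; numerator = 2(2/4455) - 1(-29/1134) = 1651/62370; a_6 = (1651/62370)/(39) = 127/187110

r = 5/2; a_0 = 1; a_1 = 4/3; a_2 = 1/3; a_3 = -4/63; a_4 = -29/1134; a_5 = 2/4455; a_6 = 127/187110


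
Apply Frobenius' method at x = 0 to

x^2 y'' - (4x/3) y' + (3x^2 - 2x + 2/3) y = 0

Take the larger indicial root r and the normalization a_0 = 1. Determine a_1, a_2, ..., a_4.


Write in Frobenius form y'' + (p(x)/x) y' + (q(x)/x^2) y = 0:
  p(x) = -4/3,  q(x) = 3x^2 - 2x + 2/3.
Indicial equation: r(r-1) + (-4/3) r + (2/3) = 0 -> roots r_1 = 2, r_2 = 1/3.
Take r = r_1 = 2. Let y(x) = x^r sum_{n>=0} a_n x^n with a_0 = 1.
Substitute y = x^r sum a_n x^n and match x^{r+n}. The recurrence is
  D(n) a_n - 2 a_{n-1} + 3 a_{n-2} = 0,  where D(n) = (r+n)(r+n-1) + (-4/3)(r+n) + (2/3).
  a_n = [2 a_{n-1} - 3 a_{n-2}] / D(n).
Since the indicial polynomial factors as (r - r_1)(r - r_2), D(n) = (r_1 + n - r_1)(r_1 + n - r_2) = n(n + 5/3).
Evaluating step by step (a_0 = 1):
  n = 1: D(1) = 1(1 + 5/3) = 8/3; numerator = 2(1) = 2; a_1 = (2)/(8/3) = 3/4
  n = 2: D(2) = 2(2 + 5/3) = 22/3; numerator = 2(3/4) - 3(1) = -3/2; a_2 = (-3/2)/(22/3) = -9/44
  n = 3: D(3) = 3(3 + 5/3) = 14; numerator = 2(-9/44) - 3(3/4) = -117/44; a_3 = (-117/44)/(14) = -117/616
  n = 4: D(4) = 4(4 + 5/3) = 68/3; numerator = 2(-117/616) - 3(-9/44) = 18/77; a_4 = (18/77)/(68/3) = 27/2618

r = 2; a_0 = 1; a_1 = 3/4; a_2 = -9/44; a_3 = -117/616; a_4 = 27/2618


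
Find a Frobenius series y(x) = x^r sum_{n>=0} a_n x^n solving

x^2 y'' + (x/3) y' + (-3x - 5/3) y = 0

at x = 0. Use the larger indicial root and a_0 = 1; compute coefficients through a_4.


Write in Frobenius form y'' + (p(x)/x) y' + (q(x)/x^2) y = 0:
  p(x) = 1/3,  q(x) = -3x - 5/3.
Indicial equation: r(r-1) + (1/3) r + (-5/3) = 0 -> roots r_1 = 5/3, r_2 = -1.
Take r = r_1 = 5/3. Let y(x) = x^r sum_{n>=0} a_n x^n with a_0 = 1.
Substitute y = x^r sum a_n x^n and match x^{r+n}. The recurrence is
  D(n) a_n - 3 a_{n-1} = 0,  where D(n) = (r+n)(r+n-1) + (1/3)(r+n) + (-5/3).
  a_n = 3 / D(n) * a_{n-1}.
Since the indicial polynomial factors as (r - r_1)(r - r_2), D(n) = (r_1 + n - r_1)(r_1 + n - r_2) = n(n + 8/3).
Evaluating step by step (a_0 = 1):
  n = 1: D(1) = 1(1 + 8/3) = 11/3; numerator = 3(1) = 3; a_1 = (3)/(11/3) = 9/11
  n = 2: D(2) = 2(2 + 8/3) = 28/3; numerator = 3(9/11) = 27/11; a_2 = (27/11)/(28/3) = 81/308
  n = 3: D(3) = 3(3 + 8/3) = 17; numerator = 3(81/308) = 243/308; a_3 = (243/308)/(17) = 243/5236
  n = 4: D(4) = 4(4 + 8/3) = 80/3; numerator = 3(243/5236) = 729/5236; a_4 = (729/5236)/(80/3) = 2187/418880

r = 5/3; a_0 = 1; a_1 = 9/11; a_2 = 81/308; a_3 = 243/5236; a_4 = 2187/418880


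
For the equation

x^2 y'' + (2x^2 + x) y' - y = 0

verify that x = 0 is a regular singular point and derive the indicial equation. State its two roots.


Divide by x^2 to reach normal form y'' + P_1(x) y' + P_2(x) y = 0 with P_1(x) = 2 + 1/x and P_2(x) = -1/x^2.
x = 0 is a singular point because the y'-coefficient 2 + 1/x has a pole at x = 0 and the y-coefficient -1/x^2 has a pole at x = 0.
It is a regular singular point because x P_1(x) = p(x) = 2x + 1 and x^2 P_2(x) = q(x) = -1 are polynomials, hence analytic at x = 0.
p(0) = 1,  q(0) = -1.
Indicial equation: r(r-1) + p(0) r + q(0) = 0, i.e. r^2 + (p(0) - 1) r + q(0) = 0, i.e. r^2 - 1 = 0.
Discriminant: (0)^2 - 4(-1) = 4, so r = (0 ± 2)/2.
Solving: r_1 = 1, r_2 = -1.

indicial: r^2 - 1 = 0; roots r_1 = 1, r_2 = -1


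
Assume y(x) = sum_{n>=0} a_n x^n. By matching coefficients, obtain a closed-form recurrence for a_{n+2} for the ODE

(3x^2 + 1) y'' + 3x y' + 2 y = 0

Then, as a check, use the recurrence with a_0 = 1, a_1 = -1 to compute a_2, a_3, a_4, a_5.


Substitute y = sum_n a_n x^n.
(1 + 3 x^2) y'' contributes (n+2)(n+1) a_{n+2} + 3 n(n-1) a_n at x^n.
3 x y'(x) contributes 3 n a_n at x^n.
2 y(x) contributes 2 a_n at x^n.
Matching x^n: (n+2)(n+1) a_{n+2} + (3 n(n-1) + 3 n + 2) a_n = 0.
Thus a_{n+2} = (-3 n(n-1) - 3 n - 2) / ((n+1)(n+2)) * a_n.

Check with a_0 = 1, a_1 = -1 (apply the recurrence for n = 0, 1, 2, 3): a_0 = 1, a_1 = -1, a_2 = -1, a_3 = 5/6, a_4 = 7/6, a_5 = -29/24.

a_(n+2) = (-3 n(n-1) - 3 n - 2) / ((n+1)(n+2)) * a_n; check: a_0 = 1, a_1 = -1, a_2 = -1, a_3 = 5/6, a_4 = 7/6, a_5 = -29/24


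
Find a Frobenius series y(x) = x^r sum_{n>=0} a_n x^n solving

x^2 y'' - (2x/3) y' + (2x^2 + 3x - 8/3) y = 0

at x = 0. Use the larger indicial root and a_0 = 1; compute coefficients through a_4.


Write in Frobenius form y'' + (p(x)/x) y' + (q(x)/x^2) y = 0:
  p(x) = -2/3,  q(x) = 2x^2 + 3x - 8/3.
Indicial equation: r(r-1) + (-2/3) r + (-8/3) = 0 -> roots r_1 = 8/3, r_2 = -1.
Take r = r_1 = 8/3. Let y(x) = x^r sum_{n>=0} a_n x^n with a_0 = 1.
Substitute y = x^r sum a_n x^n and match x^{r+n}. The recurrence is
  D(n) a_n + 3 a_{n-1} + 2 a_{n-2} = 0,  where D(n) = (r+n)(r+n-1) + (-2/3)(r+n) + (-8/3).
  a_n = [-3 a_{n-1} - 2 a_{n-2}] / D(n).
Since the indicial polynomial factors as (r - r_1)(r - r_2), D(n) = (r_1 + n - r_1)(r_1 + n - r_2) = n(n + 11/3).
Evaluating step by step (a_0 = 1):
  n = 1: D(1) = 1(1 + 11/3) = 14/3; numerator = -3(1) = -3; a_1 = (-3)/(14/3) = -9/14
  n = 2: D(2) = 2(2 + 11/3) = 34/3; numerator = -3(-9/14) - 2(1) = -1/14; a_2 = (-1/14)/(34/3) = -3/476
  n = 3: D(3) = 3(3 + 11/3) = 20; numerator = -3(-3/476) - 2(-9/14) = 621/476; a_3 = (621/476)/(20) = 621/9520
  n = 4: D(4) = 4(4 + 11/3) = 92/3; numerator = -3(621/9520) - 2(-3/476) = -249/1360; a_4 = (-249/1360)/(92/3) = -747/125120

r = 8/3; a_0 = 1; a_1 = -9/14; a_2 = -3/476; a_3 = 621/9520; a_4 = -747/125120


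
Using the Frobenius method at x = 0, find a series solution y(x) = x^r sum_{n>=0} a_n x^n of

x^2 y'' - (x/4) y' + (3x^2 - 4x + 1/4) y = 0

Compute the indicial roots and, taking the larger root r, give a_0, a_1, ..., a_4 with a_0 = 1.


Write in Frobenius form y'' + (p(x)/x) y' + (q(x)/x^2) y = 0:
  p(x) = -1/4,  q(x) = 3x^2 - 4x + 1/4.
Indicial equation: r(r-1) + (-1/4) r + (1/4) = 0 -> roots r_1 = 1, r_2 = 1/4.
Take r = r_1 = 1. Let y(x) = x^r sum_{n>=0} a_n x^n with a_0 = 1.
Substitute y = x^r sum a_n x^n and match x^{r+n}. The recurrence is
  D(n) a_n - 4 a_{n-1} + 3 a_{n-2} = 0,  where D(n) = (r+n)(r+n-1) + (-1/4)(r+n) + (1/4).
  a_n = [4 a_{n-1} - 3 a_{n-2}] / D(n).
Since the indicial polynomial factors as (r - r_1)(r - r_2), D(n) = (r_1 + n - r_1)(r_1 + n - r_2) = n(n + 3/4).
Evaluating step by step (a_0 = 1):
  n = 1: D(1) = 1(1 + 3/4) = 7/4; numerator = 4(1) = 4; a_1 = (4)/(7/4) = 16/7
  n = 2: D(2) = 2(2 + 3/4) = 11/2; numerator = 4(16/7) - 3(1) = 43/7; a_2 = (43/7)/(11/2) = 86/77
  n = 3: D(3) = 3(3 + 3/4) = 45/4; numerator = 4(86/77) - 3(16/7) = -184/77; a_3 = (-184/77)/(45/4) = -736/3465
  n = 4: D(4) = 4(4 + 3/4) = 19; numerator = 4(-736/3465) - 3(86/77) = -14554/3465; a_4 = (-14554/3465)/(19) = -766/3465

r = 1; a_0 = 1; a_1 = 16/7; a_2 = 86/77; a_3 = -736/3465; a_4 = -766/3465


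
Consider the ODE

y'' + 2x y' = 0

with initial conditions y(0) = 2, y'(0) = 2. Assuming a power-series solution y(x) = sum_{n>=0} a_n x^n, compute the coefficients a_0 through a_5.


Ansatz: y(x) = sum_{n>=0} a_n x^n, so y'(x) = sum_{n>=1} n a_n x^(n-1) and y''(x) = sum_{n>=2} n(n-1) a_n x^(n-2).
Substitute into P(x) y'' + Q(x) y' + R(x) y = 0 with P(x) = 1, Q(x) = 2x, R(x) = 0, and match powers of x.
Initial conditions: a_0 = 2, a_1 = 2.
Setting the coefficient of each power of x to zero and solving order by order (substituting the coefficients already found):
  x^0: 2 a_2 = 0  ->  a_2 = 0
  x^1: 6 a_3 + 2 a_1 = 0  ->  6 a_3 = -2 a_1 = -4  ->  a_3 = -2/3
  x^2: 12 a_4 + 4 a_2 = 0  ->  12 a_4 = -4 a_2 = 0  ->  a_4 = 0
  x^3: 20 a_5 + 6 a_3 = 0  ->  20 a_5 = -6 a_3 = 4  ->  a_5 = 1/5
Truncated series: y(x) = 2 + 2 x - (2/3) x^3 + (1/5) x^5 + O(x^6).

a_0 = 2; a_1 = 2; a_2 = 0; a_3 = -2/3; a_4 = 0; a_5 = 1/5


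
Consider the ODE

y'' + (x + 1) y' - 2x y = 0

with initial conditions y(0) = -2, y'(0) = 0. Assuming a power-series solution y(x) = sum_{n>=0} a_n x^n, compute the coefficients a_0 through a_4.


Ansatz: y(x) = sum_{n>=0} a_n x^n, so y'(x) = sum_{n>=1} n a_n x^(n-1) and y''(x) = sum_{n>=2} n(n-1) a_n x^(n-2).
Substitute into P(x) y'' + Q(x) y' + R(x) y = 0 with P(x) = 1, Q(x) = x + 1, R(x) = -2x, and match powers of x.
Initial conditions: a_0 = -2, a_1 = 0.
Setting the coefficient of each power of x to zero and solving order by order (substituting the coefficients already found):
  x^0: 2 a_2 + a_1 = 0  ->  2 a_2 = -a_1 = 0  ->  a_2 = 0
  x^1: 6 a_3 + 2 a_2 + a_1 - 2 a_0 = 0  ->  6 a_3 = -2 a_2 - a_1 + 2 a_0 = -4  ->  a_3 = -2/3
  x^2: 12 a_4 + 3 a_3 + 2 a_2 - 2 a_1 = 0  ->  12 a_4 = -3 a_3 - 2 a_2 + 2 a_1 = 2  ->  a_4 = 1/6
Truncated series: y(x) = -2 - (2/3) x^3 + (1/6) x^4 + O(x^5).

a_0 = -2; a_1 = 0; a_2 = 0; a_3 = -2/3; a_4 = 1/6


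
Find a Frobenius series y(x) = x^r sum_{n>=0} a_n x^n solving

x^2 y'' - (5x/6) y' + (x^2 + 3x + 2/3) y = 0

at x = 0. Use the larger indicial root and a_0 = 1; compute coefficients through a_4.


Write in Frobenius form y'' + (p(x)/x) y' + (q(x)/x^2) y = 0:
  p(x) = -5/6,  q(x) = x^2 + 3x + 2/3.
Indicial equation: r(r-1) + (-5/6) r + (2/3) = 0 -> roots r_1 = 4/3, r_2 = 1/2.
Take r = r_1 = 4/3. Let y(x) = x^r sum_{n>=0} a_n x^n with a_0 = 1.
Substitute y = x^r sum a_n x^n and match x^{r+n}. The recurrence is
  D(n) a_n + 3 a_{n-1} + 1 a_{n-2} = 0,  where D(n) = (r+n)(r+n-1) + (-5/6)(r+n) + (2/3).
  a_n = [-3 a_{n-1} - 1 a_{n-2}] / D(n).
Since the indicial polynomial factors as (r - r_1)(r - r_2), D(n) = (r_1 + n - r_1)(r_1 + n - r_2) = n(n + 5/6).
Evaluating step by step (a_0 = 1):
  n = 1: D(1) = 1(1 + 5/6) = 11/6; numerator = -3(1) = -3; a_1 = (-3)/(11/6) = -18/11
  n = 2: D(2) = 2(2 + 5/6) = 17/3; numerator = -3(-18/11) - 1(1) = 43/11; a_2 = (43/11)/(17/3) = 129/187
  n = 3: D(3) = 3(3 + 5/6) = 23/2; numerator = -3(129/187) - 1(-18/11) = -81/187; a_3 = (-81/187)/(23/2) = -162/4301
  n = 4: D(4) = 4(4 + 5/6) = 58/3; numerator = -3(-162/4301) - 1(129/187) = -2481/4301; a_4 = (-2481/4301)/(58/3) = -7443/249458

r = 4/3; a_0 = 1; a_1 = -18/11; a_2 = 129/187; a_3 = -162/4301; a_4 = -7443/249458


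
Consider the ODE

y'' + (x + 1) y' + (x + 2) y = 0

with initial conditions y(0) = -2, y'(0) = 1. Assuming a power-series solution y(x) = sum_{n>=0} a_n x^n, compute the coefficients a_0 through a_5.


Ansatz: y(x) = sum_{n>=0} a_n x^n, so y'(x) = sum_{n>=1} n a_n x^(n-1) and y''(x) = sum_{n>=2} n(n-1) a_n x^(n-2).
Substitute into P(x) y'' + Q(x) y' + R(x) y = 0 with P(x) = 1, Q(x) = x + 1, R(x) = x + 2, and match powers of x.
Initial conditions: a_0 = -2, a_1 = 1.
Setting the coefficient of each power of x to zero and solving order by order (substituting the coefficients already found):
  x^0: 2 a_2 + a_1 + 2 a_0 = 0  ->  2 a_2 = -a_1 - 2 a_0 = 3  ->  a_2 = 3/2
  x^1: 6 a_3 + 2 a_2 + 3 a_1 + a_0 = 0  ->  6 a_3 = -2 a_2 - 3 a_1 - a_0 = -4  ->  a_3 = -2/3
  x^2: 12 a_4 + 3 a_3 + 4 a_2 + a_1 = 0  ->  12 a_4 = -3 a_3 - 4 a_2 - a_1 = -5  ->  a_4 = -5/12
  x^3: 20 a_5 + 4 a_4 + 5 a_3 + a_2 = 0  ->  20 a_5 = -4 a_4 - 5 a_3 - a_2 = 7/2  ->  a_5 = 7/40
Truncated series: y(x) = -2 + x + (3/2) x^2 - (2/3) x^3 - (5/12) x^4 + (7/40) x^5 + O(x^6).

a_0 = -2; a_1 = 1; a_2 = 3/2; a_3 = -2/3; a_4 = -5/12; a_5 = 7/40


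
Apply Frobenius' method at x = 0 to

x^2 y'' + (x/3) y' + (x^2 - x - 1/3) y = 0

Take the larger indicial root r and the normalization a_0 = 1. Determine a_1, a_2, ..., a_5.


Write in Frobenius form y'' + (p(x)/x) y' + (q(x)/x^2) y = 0:
  p(x) = 1/3,  q(x) = x^2 - x - 1/3.
Indicial equation: r(r-1) + (1/3) r + (-1/3) = 0 -> roots r_1 = 1, r_2 = -1/3.
Take r = r_1 = 1. Let y(x) = x^r sum_{n>=0} a_n x^n with a_0 = 1.
Substitute y = x^r sum a_n x^n and match x^{r+n}. The recurrence is
  D(n) a_n - 1 a_{n-1} + 1 a_{n-2} = 0,  where D(n) = (r+n)(r+n-1) + (1/3)(r+n) + (-1/3).
  a_n = [1 a_{n-1} - 1 a_{n-2}] / D(n).
Since the indicial polynomial factors as (r - r_1)(r - r_2), D(n) = (r_1 + n - r_1)(r_1 + n - r_2) = n(n + 4/3).
Evaluating step by step (a_0 = 1):
  n = 1: D(1) = 1(1 + 4/3) = 7/3; numerator = 1(1) = 1; a_1 = (1)/(7/3) = 3/7
  n = 2: D(2) = 2(2 + 4/3) = 20/3; numerator = 1(3/7) - 1(1) = -4/7; a_2 = (-4/7)/(20/3) = -3/35
  n = 3: D(3) = 3(3 + 4/3) = 13; numerator = 1(-3/35) - 1(3/7) = -18/35; a_3 = (-18/35)/(13) = -18/455
  n = 4: D(4) = 4(4 + 4/3) = 64/3; numerator = 1(-18/455) - 1(-3/35) = 3/65; a_4 = (3/65)/(64/3) = 9/4160
  n = 5: D(5) = 5(5 + 4/3) = 95/3; numerator = 1(9/4160) - 1(-18/455) = 243/5824; a_5 = (243/5824)/(95/3) = 729/553280

r = 1; a_0 = 1; a_1 = 3/7; a_2 = -3/35; a_3 = -18/455; a_4 = 9/4160; a_5 = 729/553280


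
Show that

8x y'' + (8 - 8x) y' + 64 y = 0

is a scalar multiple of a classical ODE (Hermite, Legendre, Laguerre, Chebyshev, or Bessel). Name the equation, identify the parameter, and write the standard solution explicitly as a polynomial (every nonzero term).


All three coefficients share the factor 8; dividing through by 8 gives  x y'' + (1 - x) y' + 8 y = 0.
This matches the Laguerre equation x y'' + (1 - x) y' + n y = 0 with n = 8; the polynomial solution is L_8(x).
With y = sum_k a_k x^k, matching x^k gives (k+1)k a_{k+1} + (k+1) a_{k+1} - k a_k + n a_k = 0, i.e. (k+1)^2 a_{k+1} = (k - n) a_k = (k - 8) a_k. The right side vanishes at k = 8, so the series terminates at degree 8.
Standard normalization L_n(0) = 1 gives a_0 = 1. Work upward with a_{k+1} = (k - 8) a_k / (k+1)^2:
  a_1 = (0 - 8)(1) / 1^2 = -8/1 = -8
  a_2 = (1 - 8)(-8) / 2^2 = 56/4 = 14
  a_3 = (2 - 8)(14) / 3^2 = -84/9 = -28/3
  a_4 = (3 - 8)(-28/3) / 4^2 = (140/3)/16 = 35/12
  a_5 = (4 - 8)(35/12) / 5^2 = (-35/3)/25 = -7/15
  a_6 = (5 - 8)(-7/15) / 6^2 = (7/5)/36 = 7/180
  a_7 = (6 - 8)(7/180) / 7^2 = (-7/90)/49 = -1/630
  a_8 = (7 - 8)(-1/630) / 8^2 = (1/630)/64 = 1/40320
Hence L_8(x) = x^8/40320 - x^7/630 + 7 x^6/180 - 7 x^5/15 + 35 x^4/12 - 28 x^3/3 + 14 x^2 - 8 x + 1.

L_8(x); series = x^8/40320 - x^7/630 + 7 x^6/180 - 7 x^5/15 + 35 x^4/12 - 28 x^3/3 + 14 x^2 - 8 x + 1


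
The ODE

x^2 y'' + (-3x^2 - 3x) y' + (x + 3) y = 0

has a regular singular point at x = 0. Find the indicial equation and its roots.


Divide by x^2 to reach normal form y'' + P_1(x) y' + P_2(x) y = 0 with P_1(x) = -3 - 3/x and P_2(x) = 1/x + 3/x^2.
x = 0 is a singular point because the y'-coefficient -3 - 3/x has a pole at x = 0 and the y-coefficient 1/x + 3/x^2 has a pole at x = 0.
It is a regular singular point because x P_1(x) = p(x) = -3x - 3 and x^2 P_2(x) = q(x) = x + 3 are polynomials, hence analytic at x = 0.
p(0) = -3,  q(0) = 3.
Indicial equation: r(r-1) + p(0) r + q(0) = 0, i.e. r^2 + (p(0) - 1) r + q(0) = 0, i.e. r^2 - 4 r + 3 = 0.
Discriminant: (-4)^2 - 4(3) = 4, so r = (4 ± 2)/2.
Solving: r_1 = 3, r_2 = 1.

indicial: r^2 - 4 r + 3 = 0; roots r_1 = 3, r_2 = 1


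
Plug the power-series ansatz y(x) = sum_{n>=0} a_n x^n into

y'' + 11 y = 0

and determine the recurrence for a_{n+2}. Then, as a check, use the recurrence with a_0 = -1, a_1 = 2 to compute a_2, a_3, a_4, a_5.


Substitute y = sum_n a_n x^n into y'' + (const) y = 0.
y''(x) = sum_{n>=0} (n+2)(n+1) a_{n+2} x^n.
The ODE becomes sum_n [(n+2)(n+1) a_{n+2} + 11 a_n] x^n = 0.
Setting each coefficient to zero gives the recurrence:
  (n+2)(n+1) a_{n+2} + 11 a_n = 0,
  a_{n+2} = -11 / ((n+1)(n+2)) a_n.

Check with a_0 = -1, a_1 = 2 (apply the recurrence for n = 0, 1, 2, 3): a_0 = -1, a_1 = 2, a_2 = 11/2, a_3 = -11/3, a_4 = -121/24, a_5 = 121/60.

a_{n+2} = -11/((n+1)(n+2)) * a_n; check: a_0 = -1, a_1 = 2, a_2 = 11/2, a_3 = -11/3, a_4 = -121/24, a_5 = 121/60


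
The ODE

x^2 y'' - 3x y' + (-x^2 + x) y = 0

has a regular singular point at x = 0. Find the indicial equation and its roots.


Divide by x^2 to reach normal form y'' + P_1(x) y' + P_2(x) y = 0 with P_1(x) = -3/x and P_2(x) = -1 + 1/x.
x = 0 is a singular point because the y'-coefficient -3/x has a pole at x = 0 and the y-coefficient -1 + 1/x has a pole at x = 0.
It is a regular singular point because x P_1(x) = p(x) = -3 and x^2 P_2(x) = q(x) = -x^2 + x are polynomials, hence analytic at x = 0.
p(0) = -3,  q(0) = 0.
Indicial equation: r(r-1) + p(0) r + q(0) = 0, i.e. r^2 + (p(0) - 1) r + q(0) = 0, i.e. r^2 - 4 r = 0.
Discriminant: (-4)^2 - 4(0) = 16, so r = (4 ± 4)/2.
Solving: r_1 = 4, r_2 = 0.

indicial: r^2 - 4 r = 0; roots r_1 = 4, r_2 = 0


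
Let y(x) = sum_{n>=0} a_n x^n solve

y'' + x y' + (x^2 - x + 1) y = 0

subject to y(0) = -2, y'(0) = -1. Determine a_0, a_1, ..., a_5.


Ansatz: y(x) = sum_{n>=0} a_n x^n, so y'(x) = sum_{n>=1} n a_n x^(n-1) and y''(x) = sum_{n>=2} n(n-1) a_n x^(n-2).
Substitute into P(x) y'' + Q(x) y' + R(x) y = 0 with P(x) = 1, Q(x) = x, R(x) = x^2 - x + 1, and match powers of x.
Initial conditions: a_0 = -2, a_1 = -1.
Setting the coefficient of each power of x to zero and solving order by order (substituting the coefficients already found):
  x^0: 2 a_2 + a_0 = 0  ->  2 a_2 = -a_0 = 2  ->  a_2 = 1
  x^1: 6 a_3 + 2 a_1 - a_0 = 0  ->  6 a_3 = -2 a_1 + a_0 = 0  ->  a_3 = 0
  x^2: 12 a_4 + 3 a_2 - a_1 + a_0 = 0  ->  12 a_4 = -3 a_2 + a_1 - a_0 = -2  ->  a_4 = -1/6
  x^3: 20 a_5 + 4 a_3 - a_2 + a_1 = 0  ->  20 a_5 = -4 a_3 + a_2 - a_1 = 2  ->  a_5 = 1/10
Truncated series: y(x) = -2 - x + x^2 - (1/6) x^4 + (1/10) x^5 + O(x^6).

a_0 = -2; a_1 = -1; a_2 = 1; a_3 = 0; a_4 = -1/6; a_5 = 1/10


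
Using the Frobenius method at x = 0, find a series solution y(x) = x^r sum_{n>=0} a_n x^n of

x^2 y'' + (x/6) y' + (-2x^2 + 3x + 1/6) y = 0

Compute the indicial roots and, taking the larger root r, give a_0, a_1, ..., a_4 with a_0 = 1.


Write in Frobenius form y'' + (p(x)/x) y' + (q(x)/x^2) y = 0:
  p(x) = 1/6,  q(x) = -2x^2 + 3x + 1/6.
Indicial equation: r(r-1) + (1/6) r + (1/6) = 0 -> roots r_1 = 1/2, r_2 = 1/3.
Take r = r_1 = 1/2. Let y(x) = x^r sum_{n>=0} a_n x^n with a_0 = 1.
Substitute y = x^r sum a_n x^n and match x^{r+n}. The recurrence is
  D(n) a_n + 3 a_{n-1} - 2 a_{n-2} = 0,  where D(n) = (r+n)(r+n-1) + (1/6)(r+n) + (1/6).
  a_n = [-3 a_{n-1} + 2 a_{n-2}] / D(n).
Since the indicial polynomial factors as (r - r_1)(r - r_2), D(n) = (r_1 + n - r_1)(r_1 + n - r_2) = n(n + 1/6).
Evaluating step by step (a_0 = 1):
  n = 1: D(1) = 1(1 + 1/6) = 7/6; numerator = -3(1) = -3; a_1 = (-3)/(7/6) = -18/7
  n = 2: D(2) = 2(2 + 1/6) = 13/3; numerator = -3(-18/7) + 2(1) = 68/7; a_2 = (68/7)/(13/3) = 204/91
  n = 3: D(3) = 3(3 + 1/6) = 19/2; numerator = -3(204/91) + 2(-18/7) = -1080/91; a_3 = (-1080/91)/(19/2) = -2160/1729
  n = 4: D(4) = 4(4 + 1/6) = 50/3; numerator = -3(-2160/1729) + 2(204/91) = 14232/1729; a_4 = (14232/1729)/(50/3) = 21348/43225

r = 1/2; a_0 = 1; a_1 = -18/7; a_2 = 204/91; a_3 = -2160/1729; a_4 = 21348/43225


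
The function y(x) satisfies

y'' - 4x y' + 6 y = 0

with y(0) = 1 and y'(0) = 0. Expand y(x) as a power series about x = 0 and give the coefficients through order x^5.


Ansatz: y(x) = sum_{n>=0} a_n x^n, so y'(x) = sum_{n>=1} n a_n x^(n-1) and y''(x) = sum_{n>=2} n(n-1) a_n x^(n-2).
Substitute into P(x) y'' + Q(x) y' + R(x) y = 0 with P(x) = 1, Q(x) = -4x, R(x) = 6, and match powers of x.
Initial conditions: a_0 = 1, a_1 = 0.
Setting the coefficient of each power of x to zero and solving order by order (substituting the coefficients already found):
  x^0: 2 a_2 + 6 a_0 = 0  ->  2 a_2 = -6 a_0 = -6  ->  a_2 = -3
  x^1: 6 a_3 + 2 a_1 = 0  ->  6 a_3 = -2 a_1 = 0  ->  a_3 = 0
  x^2: 12 a_4 - 2 a_2 = 0  ->  12 a_4 = 2 a_2 = -6  ->  a_4 = -1/2
  x^3: 20 a_5 - 6 a_3 = 0  ->  20 a_5 = 6 a_3 = 0  ->  a_5 = 0
Truncated series: y(x) = 1 - 3 x^2 - (1/2) x^4 + O(x^6).

a_0 = 1; a_1 = 0; a_2 = -3; a_3 = 0; a_4 = -1/2; a_5 = 0


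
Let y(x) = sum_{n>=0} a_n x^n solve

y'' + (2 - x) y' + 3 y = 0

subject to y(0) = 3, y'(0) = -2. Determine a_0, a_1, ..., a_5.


Ansatz: y(x) = sum_{n>=0} a_n x^n, so y'(x) = sum_{n>=1} n a_n x^(n-1) and y''(x) = sum_{n>=2} n(n-1) a_n x^(n-2).
Substitute into P(x) y'' + Q(x) y' + R(x) y = 0 with P(x) = 1, Q(x) = 2 - x, R(x) = 3, and match powers of x.
Initial conditions: a_0 = 3, a_1 = -2.
Setting the coefficient of each power of x to zero and solving order by order (substituting the coefficients already found):
  x^0: 2 a_2 + 2 a_1 + 3 a_0 = 0  ->  2 a_2 = -2 a_1 - 3 a_0 = -5  ->  a_2 = -5/2
  x^1: 6 a_3 + 4 a_2 + 2 a_1 = 0  ->  6 a_3 = -4 a_2 - 2 a_1 = 14  ->  a_3 = 7/3
  x^2: 12 a_4 + 6 a_3 + a_2 = 0  ->  12 a_4 = -6 a_3 - a_2 = -23/2  ->  a_4 = -23/24
  x^3: 20 a_5 + 8 a_4 = 0  ->  20 a_5 = -8 a_4 = 23/3  ->  a_5 = 23/60
Truncated series: y(x) = 3 - 2 x - (5/2) x^2 + (7/3) x^3 - (23/24) x^4 + (23/60) x^5 + O(x^6).

a_0 = 3; a_1 = -2; a_2 = -5/2; a_3 = 7/3; a_4 = -23/24; a_5 = 23/60
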